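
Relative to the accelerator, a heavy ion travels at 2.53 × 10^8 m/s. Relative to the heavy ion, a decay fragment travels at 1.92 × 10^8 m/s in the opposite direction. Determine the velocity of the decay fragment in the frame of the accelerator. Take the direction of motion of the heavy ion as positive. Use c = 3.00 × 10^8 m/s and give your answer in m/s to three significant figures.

+1.33 × 10^8 m/s

In units of c (dividing by 3.00 × 10^8 m/s): v = 0.843, u' = -0.640.
u = (u' + v)/(1 + u'v/c²):
u = (-0.640 + 0.843) / (1 + (-0.640)·0.843) = 0.2033/0.4603 = 0.4418
Converting back: u = 0.4418 × 3.00 × 10^8 m/s.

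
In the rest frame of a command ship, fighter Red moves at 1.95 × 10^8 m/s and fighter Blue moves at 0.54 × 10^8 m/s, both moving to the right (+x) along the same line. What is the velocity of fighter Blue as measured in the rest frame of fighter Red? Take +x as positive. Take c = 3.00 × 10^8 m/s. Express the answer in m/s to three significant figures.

-1.60 × 10^8 m/s

β_A = 0.650, β_B = 0.180 (dividing each by c = 3.00 × 10^8 m/s).
Transform to A's frame with the inverse velocity-addition law: u' = (u − v)/(1 − uv/c²), taking u = β_B and v = β_A.
u' = (0.180 − 0.650) / (1 − (0.650)(0.180)) = -0.4700/0.8830 = -0.5323.
u' = -0.5323 × 3.00 × 10^8 m/s.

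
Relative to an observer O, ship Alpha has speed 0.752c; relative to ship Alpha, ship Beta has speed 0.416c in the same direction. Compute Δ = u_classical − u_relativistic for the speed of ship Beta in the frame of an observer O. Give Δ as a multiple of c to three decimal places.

Δ = 0.278c

Galilean: u_cl = 0.416 + 0.752 = 1.1680.
Relativistic: u_rel = (0.416 + 0.752) / (1 + 0.416·0.752) = 1.1680/1.3128 = 0.8897.
Δ = 1.1680 − 0.8897 = 0.2783.
(The classical prediction exceeds c; the relativistic result does not.)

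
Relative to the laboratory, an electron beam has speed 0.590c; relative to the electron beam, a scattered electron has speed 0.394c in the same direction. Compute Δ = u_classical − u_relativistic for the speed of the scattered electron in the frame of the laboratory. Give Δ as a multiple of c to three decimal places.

Galilean: u_cl = 0.394 + 0.590 = 0.9840.
Relativistic: u_rel = (0.394 + 0.590) / (1 + 0.394·0.590) = 0.9840/1.2325 = 0.7984.
Δ = 0.9840 − 0.7984 = 0.1856.

Δ = 0.186c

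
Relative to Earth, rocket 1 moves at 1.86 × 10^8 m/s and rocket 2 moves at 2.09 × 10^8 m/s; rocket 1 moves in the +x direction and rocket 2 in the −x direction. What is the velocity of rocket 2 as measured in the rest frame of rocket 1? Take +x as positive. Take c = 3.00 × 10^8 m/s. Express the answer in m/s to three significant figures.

β_A = 0.620, β_B = -0.697 (dividing each by c = 3.00 × 10^8 m/s).
Transform to A's frame with the inverse velocity-addition law: u' = (u − v)/(1 − uv/c²), taking u = β_B and v = β_A.
u' = (-0.697 − 0.620) / (1 − (0.620)(-0.697)) = -1.3167/1.4319 = -0.9195.
u' = -0.9195 × 3.00 × 10^8 m/s.

-2.76 × 10^8 m/s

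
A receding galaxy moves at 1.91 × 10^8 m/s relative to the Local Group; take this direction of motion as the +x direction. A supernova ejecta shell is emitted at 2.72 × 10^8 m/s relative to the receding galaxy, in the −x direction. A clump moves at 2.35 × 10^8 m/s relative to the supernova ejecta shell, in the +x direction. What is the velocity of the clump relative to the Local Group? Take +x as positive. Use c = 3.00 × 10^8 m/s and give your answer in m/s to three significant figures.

Apply u = (u' + v)/(1 + u'v/c²) successively, working outward toward the Local Group.
(Dividing each given speed by c = 3.00 × 10^8 m/s to work in units of c.)
Start: velocity of the receding galaxy relative to the Local Group = 0.6367c.
Compose with the supernova ejecta shell (u' = -0.907 in the receding galaxy frame): u_1 = (-0.907 + 0.637) / (1 + (-0.907)·0.637) = -0.2700/0.4228 = -0.6387.
Compose with the clump (u' = 0.783 in the supernova ejecta shell frame): u_2 = (0.783 + (-0.639)) / (1 + 0.783·(-0.639)) = 0.1447/0.4997 = 0.2895.
So u = 0.2895 × 3.00 × 10^8 m/s.

+8.69 × 10^7 m/s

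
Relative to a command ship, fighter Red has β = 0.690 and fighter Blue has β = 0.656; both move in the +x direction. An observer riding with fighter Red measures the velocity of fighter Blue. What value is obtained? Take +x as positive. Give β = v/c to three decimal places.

β = -0.062

β_A = 0.690, β_B = 0.656.
Transform to A's frame with the inverse velocity-addition law: u' = (u − v)/(1 − uv/c²), taking u = β_B and v = β_A.
u' = (0.656 − 0.690) / (1 − (0.690)(0.656)) = -0.0340/0.5474 = -0.0621.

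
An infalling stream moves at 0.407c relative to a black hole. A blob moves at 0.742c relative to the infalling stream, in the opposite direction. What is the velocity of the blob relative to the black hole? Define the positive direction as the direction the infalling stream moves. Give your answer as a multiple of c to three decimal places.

-0.480c

With v = 0.407 and u' = -0.742 (in units of c),
u = (u' + v)/(1 + u'v/c²):
u = (-0.742 + 0.407) / (1 + (-0.742)·0.407) = -0.3350/0.6980 = -0.4799
(Galilean addition would give -0.335c.)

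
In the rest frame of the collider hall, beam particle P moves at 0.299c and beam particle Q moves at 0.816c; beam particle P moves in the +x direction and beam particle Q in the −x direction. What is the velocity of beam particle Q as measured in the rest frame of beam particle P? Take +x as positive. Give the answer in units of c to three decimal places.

β_A = 0.299, β_B = -0.816.
Transform to A's frame with the inverse velocity-addition law: u' = (u − v)/(1 − uv/c²), taking u = β_B and v = β_A.
u' = (-0.816 − 0.299) / (1 − (0.299)(-0.816)) = -1.1150/1.2440 = -0.8963.

-0.896c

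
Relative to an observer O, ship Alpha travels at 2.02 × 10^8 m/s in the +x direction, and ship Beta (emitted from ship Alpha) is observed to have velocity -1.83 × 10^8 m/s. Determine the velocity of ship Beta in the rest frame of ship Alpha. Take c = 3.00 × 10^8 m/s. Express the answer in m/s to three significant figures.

-2.73 × 10^8 m/s

v = 0.673c, u = -0.610c.
Invert the composition law: u' = (u − v)/(1 − uv/c²).
u' = (-0.610 − 0.673) / (1 − (-0.610)(0.673)) = -1.2833/1.4107 = -0.9097.
u' = -0.9097 × 3.00 × 10^8 m/s.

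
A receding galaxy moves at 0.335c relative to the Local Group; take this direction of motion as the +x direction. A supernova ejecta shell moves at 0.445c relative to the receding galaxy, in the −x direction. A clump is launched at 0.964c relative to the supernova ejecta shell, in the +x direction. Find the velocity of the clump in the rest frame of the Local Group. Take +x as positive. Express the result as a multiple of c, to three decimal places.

+0.954c

Apply u = (u' + v)/(1 + u'v/c²) successively, working outward toward the Local Group.
Start: velocity of the receding galaxy relative to the Local Group = 0.3350c.
Compose with the supernova ejecta shell (u' = -0.445 in the receding galaxy frame): u_1 = (-0.445 + 0.335) / (1 + (-0.445)·0.335) = -0.1100/0.8509 = -0.1293.
Compose with the clump (u' = 0.964 in the supernova ejecta shell frame): u_2 = (0.964 + (-0.129)) / (1 + 0.964·(-0.129)) = 0.8347/0.8754 = 0.9536.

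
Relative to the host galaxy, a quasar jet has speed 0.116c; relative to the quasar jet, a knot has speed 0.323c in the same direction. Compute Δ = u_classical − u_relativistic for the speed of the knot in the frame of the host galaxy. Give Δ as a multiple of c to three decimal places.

Galilean: u_cl = 0.323 + 0.116 = 0.4390.
Relativistic: u_rel = (0.323 + 0.116) / (1 + 0.323·0.116) = 0.4390/1.0375 = 0.4231.
Δ = 0.4390 − 0.4231 = 0.0159.

Δ = 0.016c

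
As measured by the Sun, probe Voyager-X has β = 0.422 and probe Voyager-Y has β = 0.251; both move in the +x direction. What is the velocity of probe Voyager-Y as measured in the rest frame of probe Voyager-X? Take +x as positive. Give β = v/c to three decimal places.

β = -0.191

β_A = 0.422, β_B = 0.251.
Transform to A's frame with the inverse velocity-addition law: u' = (u − v)/(1 − uv/c²), taking u = β_B and v = β_A.
u' = (0.251 − 0.422) / (1 − (0.422)(0.251)) = -0.1710/0.8941 = -0.1913.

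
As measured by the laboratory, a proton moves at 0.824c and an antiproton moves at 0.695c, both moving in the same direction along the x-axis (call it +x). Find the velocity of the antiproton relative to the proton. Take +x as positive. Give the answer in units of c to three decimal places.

-0.302c

β_A = 0.824, β_B = 0.695.
Transform to A's frame with the inverse velocity-addition law: u' = (u − v)/(1 − uv/c²), taking u = β_B and v = β_A.
u' = (0.695 − 0.824) / (1 − (0.824)(0.695)) = -0.1290/0.4273 = -0.3019.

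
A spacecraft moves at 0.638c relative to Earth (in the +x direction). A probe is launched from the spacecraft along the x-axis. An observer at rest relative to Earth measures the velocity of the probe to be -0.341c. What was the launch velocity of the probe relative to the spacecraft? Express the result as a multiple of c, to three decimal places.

Invert the composition law: u' = (u − v)/(1 − uv/c²).
u' = (-0.341 − 0.638) / (1 − (-0.341)(0.638)) = -0.9790/1.2176 = -0.8041.

-0.804c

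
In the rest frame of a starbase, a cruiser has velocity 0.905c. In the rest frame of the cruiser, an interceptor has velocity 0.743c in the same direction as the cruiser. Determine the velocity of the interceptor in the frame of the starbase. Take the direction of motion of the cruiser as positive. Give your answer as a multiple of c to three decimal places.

With v = 0.905 and u' = 0.743 (in units of c),
u = (u' + v)/(1 + u'v/c²):
u = (0.743 + 0.905) / (1 + 0.743·0.905) = 1.6480/1.6724 = 0.9854
(Galilean addition would give +1.648c, exceeding c.)

0.985c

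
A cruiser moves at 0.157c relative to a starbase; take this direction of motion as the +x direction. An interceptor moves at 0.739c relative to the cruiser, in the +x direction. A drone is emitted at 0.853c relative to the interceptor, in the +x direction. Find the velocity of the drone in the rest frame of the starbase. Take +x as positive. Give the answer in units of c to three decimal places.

Apply u = (u' + v)/(1 + u'v/c²) successively, working outward toward the starbase.
Start: velocity of the cruiser relative to the starbase = 0.1570c.
Compose with the interceptor (u' = 0.739 in the cruiser frame): u_1 = (0.739 + 0.157) / (1 + 0.739·0.157) = 0.8960/1.1160 = 0.8029.
Compose with the drone (u' = 0.853 in the interceptor frame): u_2 = (0.853 + 0.803) / (1 + 0.853·0.803) = 1.6559/1.6848 = 0.9828.

0.983c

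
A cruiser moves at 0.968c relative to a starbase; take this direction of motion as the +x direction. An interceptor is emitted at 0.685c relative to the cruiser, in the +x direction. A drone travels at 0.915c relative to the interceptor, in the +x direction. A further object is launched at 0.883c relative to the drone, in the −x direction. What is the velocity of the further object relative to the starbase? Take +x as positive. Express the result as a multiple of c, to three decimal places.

Apply u = (u' + v)/(1 + u'v/c²) successively, working outward toward the starbase.
Start: velocity of the cruiser relative to the starbase = 0.9680c.
Compose with the interceptor (u' = 0.685 in the cruiser frame): u_1 = (0.685 + 0.968) / (1 + 0.685·0.968) = 1.6530/1.6631 = 0.9939.
Compose with the drone (u' = 0.915 in the interceptor frame): u_2 = (0.915 + 0.994) / (1 + 0.915·0.994) = 1.9089/1.9095 = 0.9997.
Compose with the further object (u' = -0.883 in the drone frame): u_3 = (-0.883 + 1.000) / (1 + (-0.883)·1.000) = 0.1167/0.1172 = 0.9957.

+0.996c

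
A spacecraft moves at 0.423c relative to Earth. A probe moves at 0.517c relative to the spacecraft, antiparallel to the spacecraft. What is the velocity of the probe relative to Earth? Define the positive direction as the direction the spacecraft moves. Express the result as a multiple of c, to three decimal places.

With v = 0.423 and u' = -0.517 (in units of c),
u = (u' + v)/(1 + u'v/c²):
u = (-0.517 + 0.423) / (1 + (-0.517)·0.423) = -0.0940/0.7813 = -0.1203
(Galilean addition would give -0.094c.)

-0.120c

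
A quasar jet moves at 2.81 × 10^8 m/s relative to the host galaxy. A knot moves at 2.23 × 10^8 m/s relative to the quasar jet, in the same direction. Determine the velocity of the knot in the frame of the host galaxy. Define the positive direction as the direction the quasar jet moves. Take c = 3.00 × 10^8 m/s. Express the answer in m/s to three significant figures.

In units of c (dividing by 3.00 × 10^8 m/s): v = 0.937, u' = 0.743.
u = (u' + v)/(1 + u'v/c²):
u = (0.743 + 0.937) / (1 + 0.743·0.937) = 1.6800/1.6963 = 0.9904
Converting back: u = 0.9904 × 3.00 × 10^8 m/s.

2.97 × 10^8 m/s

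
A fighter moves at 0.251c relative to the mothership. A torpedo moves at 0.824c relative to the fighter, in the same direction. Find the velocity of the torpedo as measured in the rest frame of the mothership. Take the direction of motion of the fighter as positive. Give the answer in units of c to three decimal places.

With v = 0.251 and u' = 0.824 (in units of c),
u = (u' + v)/(1 + u'v/c²):
u = (0.824 + 0.251) / (1 + 0.824·0.251) = 1.0750/1.2068 = 0.8908

0.891c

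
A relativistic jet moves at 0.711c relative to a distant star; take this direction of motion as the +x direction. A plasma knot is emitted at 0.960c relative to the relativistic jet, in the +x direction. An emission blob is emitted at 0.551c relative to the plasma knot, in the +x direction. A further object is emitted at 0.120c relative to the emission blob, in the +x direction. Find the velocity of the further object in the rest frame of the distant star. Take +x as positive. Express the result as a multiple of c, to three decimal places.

0.998c

Apply u = (u' + v)/(1 + u'v/c²) successively, working outward toward the distant star.
Start: velocity of the relativistic jet relative to the distant star = 0.7110c.
Compose with the plasma knot (u' = 0.960 in the relativistic jet frame): u_1 = (0.960 + 0.711) / (1 + 0.960·0.711) = 1.6710/1.6826 = 0.9931.
Compose with the emission blob (u' = 0.551 in the plasma knot frame): u_2 = (0.551 + 0.993) / (1 + 0.551·0.993) = 1.5441/1.5472 = 0.9980.
Compose with the further object (u' = 0.120 in the emission blob frame): u_3 = (0.120 + 0.998) / (1 + 0.120·0.998) = 1.1180/1.1198 = 0.9984.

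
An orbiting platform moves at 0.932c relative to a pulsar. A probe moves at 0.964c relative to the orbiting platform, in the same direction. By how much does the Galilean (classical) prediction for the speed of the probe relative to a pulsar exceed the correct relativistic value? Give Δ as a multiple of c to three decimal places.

Δ = 0.897c

Galilean: u_cl = 0.964 + 0.932 = 1.8960.
Relativistic: u_rel = (0.964 + 0.932) / (1 + 0.964·0.932) = 1.8960/1.8984 = 0.9987.
Δ = 1.8960 − 0.9987 = 0.8973.
(The classical prediction exceeds c; the relativistic result does not.)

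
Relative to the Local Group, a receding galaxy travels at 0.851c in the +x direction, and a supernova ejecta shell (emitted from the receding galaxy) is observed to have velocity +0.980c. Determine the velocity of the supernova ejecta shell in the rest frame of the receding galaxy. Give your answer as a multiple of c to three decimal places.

Invert the composition law: u' = (u − v)/(1 − uv/c²).
u' = (0.980 − 0.851) / (1 − (0.980)(0.851)) = 0.1290/0.1660 = 0.7770.

+0.777c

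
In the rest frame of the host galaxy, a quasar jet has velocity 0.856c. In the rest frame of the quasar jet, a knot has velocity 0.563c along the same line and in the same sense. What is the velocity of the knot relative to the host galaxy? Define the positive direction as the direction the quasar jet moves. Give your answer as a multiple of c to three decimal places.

0.958c

With v = 0.856 and u' = 0.563 (in units of c),
u = (u' + v)/(1 + u'v/c²):
u = (0.563 + 0.856) / (1 + 0.563·0.856) = 1.4190/1.4819 = 0.9575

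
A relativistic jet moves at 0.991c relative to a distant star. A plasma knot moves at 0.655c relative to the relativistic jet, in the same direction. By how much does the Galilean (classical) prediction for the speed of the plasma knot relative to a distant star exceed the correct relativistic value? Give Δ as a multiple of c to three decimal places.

Δ = 0.648c

Galilean: u_cl = 0.655 + 0.991 = 1.6460.
Relativistic: u_rel = (0.655 + 0.991) / (1 + 0.655·0.991) = 1.6460/1.6491 = 0.9981.
Δ = 1.6460 − 0.9981 = 0.6479.
(The classical prediction exceeds c; the relativistic result does not.)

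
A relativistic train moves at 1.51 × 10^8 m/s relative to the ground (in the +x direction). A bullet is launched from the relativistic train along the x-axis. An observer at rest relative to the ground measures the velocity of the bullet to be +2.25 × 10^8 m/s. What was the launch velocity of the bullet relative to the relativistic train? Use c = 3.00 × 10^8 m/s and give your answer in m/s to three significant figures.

v = 0.503c, u = 0.750c.
Invert the composition law: u' = (u − v)/(1 − uv/c²).
u' = (0.750 − 0.503) / (1 − (0.750)(0.503)) = 0.2467/0.6225 = 0.3963.
u' = 0.3963 × 3.00 × 10^8 m/s.

+1.19 × 10^8 m/s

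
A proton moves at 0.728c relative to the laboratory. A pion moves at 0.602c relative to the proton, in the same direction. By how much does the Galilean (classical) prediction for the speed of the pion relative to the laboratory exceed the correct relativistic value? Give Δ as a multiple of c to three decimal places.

Δ = 0.405c

Galilean: u_cl = 0.602 + 0.728 = 1.3300.
Relativistic: u_rel = (0.602 + 0.728) / (1 + 0.602·0.728) = 1.3300/1.4383 = 0.9247.
Δ = 1.3300 − 0.9247 = 0.4053.
(The classical prediction exceeds c; the relativistic result does not.)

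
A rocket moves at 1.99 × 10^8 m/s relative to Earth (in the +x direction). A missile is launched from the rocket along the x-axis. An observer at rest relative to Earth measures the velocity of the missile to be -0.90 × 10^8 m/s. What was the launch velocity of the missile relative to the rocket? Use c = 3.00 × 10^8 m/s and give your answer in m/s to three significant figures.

v = 0.663c, u = -0.300c.
Invert the composition law: u' = (u − v)/(1 − uv/c²).
u' = (-0.300 − 0.663) / (1 − (-0.300)(0.663)) = -0.9633/1.1990 = -0.8034.
u' = -0.8034 × 3.00 × 10^8 m/s.

-2.41 × 10^8 m/s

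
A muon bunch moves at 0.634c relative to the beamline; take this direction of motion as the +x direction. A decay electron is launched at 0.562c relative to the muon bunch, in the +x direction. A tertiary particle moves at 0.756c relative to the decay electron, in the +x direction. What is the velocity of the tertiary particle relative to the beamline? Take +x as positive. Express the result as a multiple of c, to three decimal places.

Apply u = (u' + v)/(1 + u'v/c²) successively, working outward toward the beamline.
Start: velocity of the muon bunch relative to the beamline = 0.6340c.
Compose with the decay electron (u' = 0.562 in the muon bunch frame): u_1 = (0.562 + 0.634) / (1 + 0.562·0.634) = 1.1960/1.3563 = 0.8818.
Compose with the tertiary particle (u' = 0.756 in the decay electron frame): u_2 = (0.756 + 0.882) / (1 + 0.756·0.882) = 1.6378/1.6666 = 0.9827.

0.983c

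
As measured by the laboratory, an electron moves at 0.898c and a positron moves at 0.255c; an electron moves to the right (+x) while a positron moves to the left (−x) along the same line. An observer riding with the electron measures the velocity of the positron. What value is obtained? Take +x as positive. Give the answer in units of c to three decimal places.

-0.938c

β_A = 0.898, β_B = -0.255.
Transform to A's frame with the inverse velocity-addition law: u' = (u − v)/(1 − uv/c²), taking u = β_B and v = β_A.
u' = (-0.255 − 0.898) / (1 − (0.898)(-0.255)) = -1.1530/1.2290 = -0.9382.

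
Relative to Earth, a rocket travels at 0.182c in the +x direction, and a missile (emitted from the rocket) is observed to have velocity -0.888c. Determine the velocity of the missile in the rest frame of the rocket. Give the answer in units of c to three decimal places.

-0.921c

Invert the composition law: u' = (u − v)/(1 − uv/c²).
u' = (-0.888 − 0.182) / (1 − (-0.888)(0.182)) = -1.0700/1.1616 = -0.9211.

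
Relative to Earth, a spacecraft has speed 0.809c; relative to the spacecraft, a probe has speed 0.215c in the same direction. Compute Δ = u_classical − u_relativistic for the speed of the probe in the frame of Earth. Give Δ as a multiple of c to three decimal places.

Galilean: u_cl = 0.215 + 0.809 = 1.0240.
Relativistic: u_rel = (0.215 + 0.809) / (1 + 0.215·0.809) = 1.0240/1.1739 = 0.8723.
Δ = 1.0240 − 0.8723 = 0.1517.
(The classical prediction exceeds c; the relativistic result does not.)

Δ = 0.152c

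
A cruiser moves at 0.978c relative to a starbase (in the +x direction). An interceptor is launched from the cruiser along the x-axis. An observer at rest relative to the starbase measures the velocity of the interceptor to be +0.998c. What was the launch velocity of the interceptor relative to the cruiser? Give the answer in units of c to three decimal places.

Invert the composition law: u' = (u − v)/(1 − uv/c²).
u' = (0.998 − 0.978) / (1 − (0.998)(0.978)) = 0.0200/0.0240 = 0.8349.

+0.835c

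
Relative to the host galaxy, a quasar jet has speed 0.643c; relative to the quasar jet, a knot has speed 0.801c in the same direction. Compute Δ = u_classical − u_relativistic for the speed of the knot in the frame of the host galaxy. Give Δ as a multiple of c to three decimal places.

Galilean: u_cl = 0.801 + 0.643 = 1.4440.
Relativistic: u_rel = (0.801 + 0.643) / (1 + 0.801·0.643) = 1.4440/1.5150 = 0.9531.
Δ = 1.4440 − 0.9531 = 0.4909.
(The classical prediction exceeds c; the relativistic result does not.)

Δ = 0.491c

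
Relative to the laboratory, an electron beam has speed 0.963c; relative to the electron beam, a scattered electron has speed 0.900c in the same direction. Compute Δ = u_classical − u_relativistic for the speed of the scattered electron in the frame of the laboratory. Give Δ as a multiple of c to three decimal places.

Galilean: u_cl = 0.900 + 0.963 = 1.8630.
Relativistic: u_rel = (0.900 + 0.963) / (1 + 0.900·0.963) = 1.8630/1.8667 = 0.9980.
Δ = 1.8630 − 0.9980 = 0.8650.
(The classical prediction exceeds c; the relativistic result does not.)

Δ = 0.865c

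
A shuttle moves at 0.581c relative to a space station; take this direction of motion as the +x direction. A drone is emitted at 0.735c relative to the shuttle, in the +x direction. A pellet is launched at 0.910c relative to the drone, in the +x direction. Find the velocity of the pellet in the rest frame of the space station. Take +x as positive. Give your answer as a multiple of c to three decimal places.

Apply u = (u' + v)/(1 + u'v/c²) successively, working outward toward the space station.
Start: velocity of the shuttle relative to the space station = 0.5810c.
Compose with the drone (u' = 0.735 in the shuttle frame): u_1 = (0.735 + 0.581) / (1 + 0.735·0.581) = 1.3160/1.4270 = 0.9222.
Compose with the pellet (u' = 0.910 in the drone frame): u_2 = (0.910 + 0.922) / (1 + 0.910·0.922) = 1.8322/1.8392 = 0.9962.

0.996c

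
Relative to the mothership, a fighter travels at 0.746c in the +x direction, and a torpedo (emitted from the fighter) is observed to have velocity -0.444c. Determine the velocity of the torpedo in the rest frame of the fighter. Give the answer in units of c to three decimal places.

Invert the composition law: u' = (u − v)/(1 − uv/c²).
u' = (-0.444 − 0.746) / (1 − (-0.444)(0.746)) = -1.1900/1.3312 = -0.8939.

-0.894c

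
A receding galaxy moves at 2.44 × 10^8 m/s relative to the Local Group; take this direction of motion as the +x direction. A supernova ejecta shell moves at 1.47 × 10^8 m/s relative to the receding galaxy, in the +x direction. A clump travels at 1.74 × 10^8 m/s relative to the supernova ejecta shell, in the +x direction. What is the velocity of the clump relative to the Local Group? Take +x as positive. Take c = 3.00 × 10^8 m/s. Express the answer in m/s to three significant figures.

2.94 × 10^8 m/s

Apply u = (u' + v)/(1 + u'v/c²) successively, working outward toward the Local Group.
(Dividing each given speed by c = 3.00 × 10^8 m/s to work in units of c.)
Start: velocity of the receding galaxy relative to the Local Group = 0.8133c.
Compose with the supernova ejecta shell (u' = 0.490 in the receding galaxy frame): u_1 = (0.490 + 0.813) / (1 + 0.490·0.813) = 1.3033/1.3985 = 0.9319.
Compose with the clump (u' = 0.580 in the supernova ejecta shell frame): u_2 = (0.580 + 0.932) / (1 + 0.580·0.932) = 1.5119/1.5405 = 0.9814.
So u = 0.9814 × 3.00 × 10^8 m/s.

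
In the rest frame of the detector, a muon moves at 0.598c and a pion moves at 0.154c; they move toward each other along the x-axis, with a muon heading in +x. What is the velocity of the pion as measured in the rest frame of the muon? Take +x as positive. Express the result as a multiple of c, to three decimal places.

-0.689c

β_A = 0.598, β_B = -0.154.
Transform to A's frame with the inverse velocity-addition law: u' = (u − v)/(1 − uv/c²), taking u = β_B and v = β_A.
u' = (-0.154 − 0.598) / (1 − (0.598)(-0.154)) = -0.7520/1.0921 = -0.6886.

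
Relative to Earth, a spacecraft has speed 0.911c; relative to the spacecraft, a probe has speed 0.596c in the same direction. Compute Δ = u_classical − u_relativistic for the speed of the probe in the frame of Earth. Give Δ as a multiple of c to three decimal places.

Galilean: u_cl = 0.596 + 0.911 = 1.5070.
Relativistic: u_rel = (0.596 + 0.911) / (1 + 0.596·0.911) = 1.5070/1.5430 = 0.9767.
Δ = 1.5070 − 0.9767 = 0.5303.
(The classical prediction exceeds c; the relativistic result does not.)

Δ = 0.530c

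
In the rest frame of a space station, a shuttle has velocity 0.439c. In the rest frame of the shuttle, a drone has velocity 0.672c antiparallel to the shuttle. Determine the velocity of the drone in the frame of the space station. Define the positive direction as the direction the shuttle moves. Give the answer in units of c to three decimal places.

With v = 0.439 and u' = -0.672 (in units of c),
u = (u' + v)/(1 + u'v/c²):
u = (-0.672 + 0.439) / (1 + (-0.672)·0.439) = -0.2330/0.7050 = -0.3305

-0.331c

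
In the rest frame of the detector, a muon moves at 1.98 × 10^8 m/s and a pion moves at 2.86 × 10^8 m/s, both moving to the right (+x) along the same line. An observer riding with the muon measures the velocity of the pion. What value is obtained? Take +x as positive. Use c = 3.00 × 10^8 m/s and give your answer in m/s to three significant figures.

β_A = 0.660, β_B = 0.953 (dividing each by c = 3.00 × 10^8 m/s).
Transform to A's frame with the inverse velocity-addition law: u' = (u − v)/(1 − uv/c²), taking u = β_B and v = β_A.
u' = (0.953 − 0.660) / (1 − (0.660)(0.953)) = 0.2933/0.3708 = 0.7911.
u' = 0.7911 × 3.00 × 10^8 m/s.

+2.37 × 10^8 m/s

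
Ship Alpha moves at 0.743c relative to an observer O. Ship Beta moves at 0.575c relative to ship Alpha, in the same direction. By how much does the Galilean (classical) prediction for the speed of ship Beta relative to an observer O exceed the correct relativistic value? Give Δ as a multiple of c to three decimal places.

Galilean: u_cl = 0.575 + 0.743 = 1.3180.
Relativistic: u_rel = (0.575 + 0.743) / (1 + 0.575·0.743) = 1.3180/1.4272 = 0.9235.
Δ = 1.3180 − 0.9235 = 0.3945.
(The classical prediction exceeds c; the relativistic result does not.)

Δ = 0.395c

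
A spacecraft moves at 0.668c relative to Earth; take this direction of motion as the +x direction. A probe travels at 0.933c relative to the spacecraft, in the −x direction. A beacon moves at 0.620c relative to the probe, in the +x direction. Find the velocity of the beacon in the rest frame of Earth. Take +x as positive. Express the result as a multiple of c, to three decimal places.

-0.148c

Apply u = (u' + v)/(1 + u'v/c²) successively, working outward toward Earth.
Start: velocity of the spacecraft relative to Earth = 0.6680c.
Compose with the probe (u' = -0.933 in the spacecraft frame): u_1 = (-0.933 + 0.668) / (1 + (-0.933)·0.668) = -0.2650/0.3768 = -0.7034.
Compose with the beacon (u' = 0.620 in the probe frame): u_2 = (0.620 + (-0.703)) / (1 + 0.620·(-0.703)) = -0.0834/0.5639 = -0.1478.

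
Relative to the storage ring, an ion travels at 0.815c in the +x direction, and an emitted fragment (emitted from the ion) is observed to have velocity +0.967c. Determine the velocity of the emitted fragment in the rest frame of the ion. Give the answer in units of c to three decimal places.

Invert the composition law: u' = (u − v)/(1 − uv/c²).
u' = (0.967 − 0.815) / (1 − (0.967)(0.815)) = 0.1520/0.2119 = 0.7173.

+0.717c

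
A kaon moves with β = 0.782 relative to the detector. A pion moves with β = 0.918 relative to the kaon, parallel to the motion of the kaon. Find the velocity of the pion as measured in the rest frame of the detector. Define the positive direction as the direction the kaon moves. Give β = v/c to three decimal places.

With v = 0.782 and u' = 0.918 (in units of c),
u = (u' + v)/(1 + u'v/c²):
u = (0.918 + 0.782) / (1 + 0.918·0.782) = 1.7000/1.7179 = 0.9896
(Galilean addition would give +1.700c, exceeding c.)

β = 0.990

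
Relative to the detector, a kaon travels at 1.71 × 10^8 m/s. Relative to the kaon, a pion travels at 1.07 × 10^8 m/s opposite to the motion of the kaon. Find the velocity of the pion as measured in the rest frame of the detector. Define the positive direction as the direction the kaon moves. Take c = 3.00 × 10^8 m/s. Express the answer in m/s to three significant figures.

+8.03 × 10^7 m/s

In units of c (dividing by 3.00 × 10^8 m/s): v = 0.570, u' = -0.357.
u = (u' + v)/(1 + u'v/c²):
u = (-0.357 + 0.570) / (1 + (-0.357)·0.570) = 0.2133/0.7967 = 0.2678
Converting back: u = 0.2678 × 3.00 × 10^8 m/s.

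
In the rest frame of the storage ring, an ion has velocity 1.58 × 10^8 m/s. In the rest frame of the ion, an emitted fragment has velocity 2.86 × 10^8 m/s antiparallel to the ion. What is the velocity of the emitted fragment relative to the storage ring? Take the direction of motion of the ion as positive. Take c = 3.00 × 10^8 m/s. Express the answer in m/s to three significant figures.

In units of c (dividing by 3.00 × 10^8 m/s): v = 0.527, u' = -0.953.
u = (u' + v)/(1 + u'v/c²):
u = (-0.953 + 0.527) / (1 + (-0.953)·0.527) = -0.4267/0.4979 = -0.8569
Converting back: u = -0.8569 × 3.00 × 10^8 m/s.

-2.57 × 10^8 m/s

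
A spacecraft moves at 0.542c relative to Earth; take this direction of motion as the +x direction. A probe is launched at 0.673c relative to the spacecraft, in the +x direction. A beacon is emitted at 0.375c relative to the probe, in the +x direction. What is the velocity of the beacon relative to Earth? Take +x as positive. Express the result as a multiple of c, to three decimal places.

0.949c

Apply u = (u' + v)/(1 + u'v/c²) successively, working outward toward Earth.
Start: velocity of the spacecraft relative to Earth = 0.5420c.
Compose with the probe (u' = 0.673 in the spacecraft frame): u_1 = (0.673 + 0.542) / (1 + 0.673·0.542) = 1.2150/1.3648 = 0.8903.
Compose with the beacon (u' = 0.375 in the probe frame): u_2 = (0.375 + 0.890) / (1 + 0.375·0.890) = 1.2653/1.3338 = 0.9486.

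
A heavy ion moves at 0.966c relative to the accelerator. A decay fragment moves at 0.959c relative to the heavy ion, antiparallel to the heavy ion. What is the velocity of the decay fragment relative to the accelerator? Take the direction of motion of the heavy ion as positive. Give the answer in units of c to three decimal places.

With v = 0.966 and u' = -0.959 (in units of c),
u = (u' + v)/(1 + u'v/c²):
u = (-0.959 + 0.966) / (1 + (-0.959)·0.966) = 0.0070/0.0736 = 0.0951

+0.095c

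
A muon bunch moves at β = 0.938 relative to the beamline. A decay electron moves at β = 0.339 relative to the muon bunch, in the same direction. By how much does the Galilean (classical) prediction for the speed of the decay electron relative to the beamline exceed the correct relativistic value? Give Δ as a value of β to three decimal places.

Δ = 0.308

Galilean: u_cl = 0.339 + 0.938 = 1.2770.
Relativistic: u_rel = (0.339 + 0.938) / (1 + 0.339·0.938) = 1.2770/1.3180 = 0.9689.
Δ = 1.2770 − 0.9689 = 0.3081.
(The classical prediction exceeds c; the relativistic result does not.)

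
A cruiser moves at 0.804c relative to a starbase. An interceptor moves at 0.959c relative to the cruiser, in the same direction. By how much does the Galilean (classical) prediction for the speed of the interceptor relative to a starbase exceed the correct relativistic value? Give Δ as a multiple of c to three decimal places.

Δ = 0.768c

Galilean: u_cl = 0.959 + 0.804 = 1.7630.
Relativistic: u_rel = (0.959 + 0.804) / (1 + 0.959·0.804) = 1.7630/1.7710 = 0.9955.
Δ = 1.7630 − 0.9955 = 0.7675.
(The classical prediction exceeds c; the relativistic result does not.)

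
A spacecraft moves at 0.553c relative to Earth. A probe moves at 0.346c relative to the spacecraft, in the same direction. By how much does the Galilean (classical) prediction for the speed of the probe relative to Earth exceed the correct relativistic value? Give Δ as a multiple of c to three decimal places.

Galilean: u_cl = 0.346 + 0.553 = 0.8990.
Relativistic: u_rel = (0.346 + 0.553) / (1 + 0.346·0.553) = 0.8990/1.1913 = 0.7546.
Δ = 0.8990 − 0.7546 = 0.1444.

Δ = 0.144c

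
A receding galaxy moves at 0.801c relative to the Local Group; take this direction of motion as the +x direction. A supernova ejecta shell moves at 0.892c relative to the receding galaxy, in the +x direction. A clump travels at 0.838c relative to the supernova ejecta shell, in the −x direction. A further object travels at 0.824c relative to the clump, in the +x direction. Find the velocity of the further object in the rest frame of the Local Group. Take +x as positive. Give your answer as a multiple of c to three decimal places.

Apply u = (u' + v)/(1 + u'v/c²) successively, working outward toward the Local Group.
Start: velocity of the receding galaxy relative to the Local Group = 0.8010c.
Compose with the supernova ejecta shell (u' = 0.892 in the receding galaxy frame): u_1 = (0.892 + 0.801) / (1 + 0.892·0.801) = 1.6930/1.7145 = 0.9875.
Compose with the clump (u' = -0.838 in the supernova ejecta shell frame): u_2 = (-0.838 + 0.987) / (1 + (-0.838)·0.987) = 0.1495/0.1725 = 0.8664.
Compose with the further object (u' = 0.824 in the clump frame): u_3 = (0.824 + 0.866) / (1 + 0.824·0.866) = 1.6904/1.7139 = 0.9863.

+0.986c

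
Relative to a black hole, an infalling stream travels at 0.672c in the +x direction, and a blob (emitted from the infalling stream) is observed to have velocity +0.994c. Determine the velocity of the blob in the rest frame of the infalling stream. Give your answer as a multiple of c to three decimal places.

+0.970c

Invert the composition law: u' = (u − v)/(1 − uv/c²).
u' = (0.994 − 0.672) / (1 − (0.994)(0.672)) = 0.3220/0.3320 = 0.9698.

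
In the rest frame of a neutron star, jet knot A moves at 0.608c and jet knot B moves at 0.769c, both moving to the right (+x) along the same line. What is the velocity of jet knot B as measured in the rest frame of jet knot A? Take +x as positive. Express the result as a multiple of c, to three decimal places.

β_A = 0.608, β_B = 0.769.
Transform to A's frame with the inverse velocity-addition law: u' = (u − v)/(1 − uv/c²), taking u = β_B and v = β_A.
u' = (0.769 − 0.608) / (1 − (0.608)(0.769)) = 0.1610/0.5324 = 0.3024.

+0.302c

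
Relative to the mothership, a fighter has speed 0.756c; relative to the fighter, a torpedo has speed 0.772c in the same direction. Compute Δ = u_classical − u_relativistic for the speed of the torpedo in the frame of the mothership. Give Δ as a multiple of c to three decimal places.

Δ = 0.563c

Galilean: u_cl = 0.772 + 0.756 = 1.5280.
Relativistic: u_rel = (0.772 + 0.756) / (1 + 0.772·0.756) = 1.5280/1.5836 = 0.9649.
Δ = 1.5280 − 0.9649 = 0.5631.
(The classical prediction exceeds c; the relativistic result does not.)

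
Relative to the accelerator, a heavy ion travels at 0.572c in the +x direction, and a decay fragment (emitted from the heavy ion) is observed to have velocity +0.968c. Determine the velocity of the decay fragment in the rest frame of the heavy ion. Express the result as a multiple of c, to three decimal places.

+0.887c

Invert the composition law: u' = (u − v)/(1 − uv/c²).
u' = (0.968 − 0.572) / (1 − (0.968)(0.572)) = 0.3960/0.4463 = 0.8873.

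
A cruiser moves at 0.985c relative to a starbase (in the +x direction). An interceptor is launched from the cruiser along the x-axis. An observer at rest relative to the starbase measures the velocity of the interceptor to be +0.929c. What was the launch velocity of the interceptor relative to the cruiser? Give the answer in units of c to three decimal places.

Invert the composition law: u' = (u − v)/(1 − uv/c²).
u' = (0.929 − 0.985) / (1 − (0.929)(0.985)) = -0.0560/0.0849 = -0.6593.

-0.659c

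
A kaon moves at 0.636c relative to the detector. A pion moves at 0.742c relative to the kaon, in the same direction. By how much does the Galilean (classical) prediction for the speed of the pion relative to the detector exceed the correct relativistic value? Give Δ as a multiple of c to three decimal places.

Δ = 0.442c

Galilean: u_cl = 0.742 + 0.636 = 1.3780.
Relativistic: u_rel = (0.742 + 0.636) / (1 + 0.742·0.636) = 1.3780/1.4719 = 0.9362.
Δ = 1.3780 − 0.9362 = 0.4418.
(The classical prediction exceeds c; the relativistic result does not.)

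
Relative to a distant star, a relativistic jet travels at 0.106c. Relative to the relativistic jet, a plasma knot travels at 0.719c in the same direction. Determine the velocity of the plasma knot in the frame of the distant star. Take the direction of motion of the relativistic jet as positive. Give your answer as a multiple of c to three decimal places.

0.767c

With v = 0.106 and u' = 0.719 (in units of c),
u = (u' + v)/(1 + u'v/c²):
u = (0.719 + 0.106) / (1 + 0.719·0.106) = 0.8250/1.0762 = 0.7666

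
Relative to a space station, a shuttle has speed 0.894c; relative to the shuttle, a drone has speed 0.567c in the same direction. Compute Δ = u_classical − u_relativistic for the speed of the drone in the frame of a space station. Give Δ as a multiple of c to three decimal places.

Δ = 0.491c

Galilean: u_cl = 0.567 + 0.894 = 1.4610.
Relativistic: u_rel = (0.567 + 0.894) / (1 + 0.567·0.894) = 1.4610/1.5069 = 0.9695.
Δ = 1.4610 − 0.9695 = 0.4915.
(The classical prediction exceeds c; the relativistic result does not.)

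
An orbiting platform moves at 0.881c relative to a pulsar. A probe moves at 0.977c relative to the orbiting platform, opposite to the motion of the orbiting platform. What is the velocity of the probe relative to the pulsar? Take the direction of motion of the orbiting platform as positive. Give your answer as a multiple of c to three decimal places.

With v = 0.881 and u' = -0.977 (in units of c),
u = (u' + v)/(1 + u'v/c²):
u = (-0.977 + 0.881) / (1 + (-0.977)·0.881) = -0.0960/0.1393 = -0.6893

-0.689c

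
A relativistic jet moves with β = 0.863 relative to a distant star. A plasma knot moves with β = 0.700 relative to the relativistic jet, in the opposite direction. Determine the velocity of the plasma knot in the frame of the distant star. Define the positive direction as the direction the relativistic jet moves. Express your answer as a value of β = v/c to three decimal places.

β = +0.412

With v = 0.863 and u' = -0.700 (in units of c),
u = (u' + v)/(1 + u'v/c²):
u = (-0.700 + 0.863) / (1 + (-0.700)·0.863) = 0.1630/0.3959 = 0.4117
(Galilean addition would give +0.163c.)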